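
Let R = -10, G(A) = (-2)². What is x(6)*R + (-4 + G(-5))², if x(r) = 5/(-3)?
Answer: 50/3 ≈ 16.667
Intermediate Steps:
x(r) = -5/3 (x(r) = 5*(-⅓) = -5/3)
G(A) = 4
x(6)*R + (-4 + G(-5))² = -5/3*(-10) + (-4 + 4)² = 50/3 + 0² = 50/3 + 0 = 50/3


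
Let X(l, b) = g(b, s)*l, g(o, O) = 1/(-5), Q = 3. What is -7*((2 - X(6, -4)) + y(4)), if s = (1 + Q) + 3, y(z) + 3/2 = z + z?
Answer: -679/10 ≈ -67.900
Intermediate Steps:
y(z) = -3/2 + 2*z (y(z) = -3/2 + (z + z) = -3/2 + 2*z)
s = 7 (s = (1 + 3) + 3 = 4 + 3 = 7)
g(o, O) = -⅕
X(l, b) = -l/5
-7*((2 - X(6, -4)) + y(4)) = -7*((2 - (-1)*6/5) + (-3/2 + 2*4)) = -7*((2 - 1*(-6/5)) + (-3/2 + 8)) = -7*((2 + 6/5) + 13/2) = -7*(16/5 + 13/2) = -7*97/10 = -679/10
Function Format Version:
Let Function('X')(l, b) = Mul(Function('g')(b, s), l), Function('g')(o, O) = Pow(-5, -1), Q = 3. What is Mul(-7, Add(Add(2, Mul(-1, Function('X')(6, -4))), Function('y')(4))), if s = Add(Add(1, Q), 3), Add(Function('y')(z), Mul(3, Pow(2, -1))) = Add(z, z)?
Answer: Rational(-679, 10) ≈ -67.900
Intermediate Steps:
Function('y')(z) = Add(Rational(-3, 2), Mul(2, z)) (Function('y')(z) = Add(Rational(-3, 2), Add(z, z)) = Add(Rational(-3, 2), Mul(2, z)))
s = 7 (s = Add(Add(1, 3), 3) = Add(4, 3) = 7)
Function('g')(o, O) = Rational(-1, 5)
Function('X')(l, b) = Mul(Rational(-1, 5), l)
Mul(-7, Add(Add(2, Mul(-1, Function('X')(6, -4))), Function('y')(4))) = Mul(-7, Add(Add(2, Mul(-1, Mul(Rational(-1, 5), 6))), Add(Rational(-3, 2), Mul(2, 4)))) = Mul(-7, Add(Add(2, Mul(-1, Rational(-6, 5))), Add(Rational(-3, 2), 8))) = Mul(-7, Add(Add(2, Rational(6, 5)), Rational(13, 2))) = Mul(-7, Add(Rational(16, 5), Rational(13, 2))) = Mul(-7, Rational(97, 10)) = Rational(-679, 10)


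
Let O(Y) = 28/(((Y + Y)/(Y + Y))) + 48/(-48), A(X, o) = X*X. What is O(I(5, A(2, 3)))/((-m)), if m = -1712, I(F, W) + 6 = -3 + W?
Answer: 27/1712 ≈ 0.015771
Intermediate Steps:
A(X, o) = X**2
I(F, W) = -9 + W (I(F, W) = -6 + (-3 + W) = -9 + W)
O(Y) = 27 (O(Y) = 28/(((2*Y)/((2*Y)))) + 48*(-1/48) = 28/(((2*Y)*(1/(2*Y)))) - 1 = 28/1 - 1 = 28*1 - 1 = 28 - 1 = 27)
O(I(5, A(2, 3)))/((-m)) = 27/((-1*(-1712))) = 27/1712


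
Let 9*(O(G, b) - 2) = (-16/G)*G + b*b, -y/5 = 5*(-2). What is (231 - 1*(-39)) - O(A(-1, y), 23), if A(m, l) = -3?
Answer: 211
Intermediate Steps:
y = 50 (y = -25*(-2) = -5*(-10) = 50)
O(G, b) = 2/9 + b²/9 (O(G, b) = 2 + ((-16/G)*G + b*b)/9 = 2 + (-16 + b²)/9 = 2 + (-16/9 + b²/9) = 2/9 + b²/9)
(231 - 1*(-39)) - O(A(-1, y), 23) = (231 - 1*(-39)) - (2/9 + (⅑)*23²) = (231 + 39) - (2/9 + (⅑)*529) = 270 - (2/9 + 529/9) = 270 - 1*59 = 270 - 59 = 211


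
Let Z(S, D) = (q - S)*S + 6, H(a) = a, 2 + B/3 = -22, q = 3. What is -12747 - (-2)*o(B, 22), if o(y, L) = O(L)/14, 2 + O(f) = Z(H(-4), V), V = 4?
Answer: -89253/7 ≈ -12750.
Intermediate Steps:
B = -72 (B = -6 + 3*(-22) = -6 - 66 = -72)
Z(S, D) = 6 + S*(3 - S) (Z(S, D) = (3 - S)*S + 6 = S*(3 - S) + 6 = 6 + S*(3 - S))
O(f) = -24 (O(f) = -2 + (6 - 1*(-4)² + 3*(-4)) = -2 + (6 - 1*16 - 12) = -2 + (6 - 16 - 12) = -2 - 22 = -24)
o(y, L) = -12/7 (o(y, L) = -24/14 = -24*1/14 = -12/7)
-12747 - (-2)*o(B, 22) = -12747 - (-2)*(-12)/7 = -12747 - 1*24/7 = -12747 - 24/7 = -89253/7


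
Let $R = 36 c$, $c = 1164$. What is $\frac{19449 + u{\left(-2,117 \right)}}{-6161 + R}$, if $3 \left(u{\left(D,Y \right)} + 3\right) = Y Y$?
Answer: $\frac{24009}{35743} \approx 0.67171$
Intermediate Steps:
$R = 41904$ ($R = 36 \cdot 1164 = 41904$)
$u{\left(D,Y \right)} = -3 + \frac{Y^{2}}{3}$ ($u{\left(D,Y \right)} = -3 + \frac{Y Y}{3} = -3 + \frac{Y^{2}}{3}$)
$\frac{19449 + u{\left(-2,117 \right)}}{-6161 + R} = \frac{19449 - \left(3 - \frac{117^{2}}{3}\right)}{-6161 + 41904} = \frac{19449 + \left(-3 + \frac{1}{3} \cdot 13689\right)}{35743} = \left(19449 + \left(-3 + 4563\right)\right) \frac{1}{35743} = \left(19449 + 4560\right) \frac{1}{35743} = 24009 \cdot \frac{1}{35743} = \frac{24009}{35743}$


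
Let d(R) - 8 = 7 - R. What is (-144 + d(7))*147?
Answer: -19992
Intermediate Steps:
d(R) = 15 - R (d(R) = 8 + (7 - R) = 15 - R)
(-144 + d(7))*147 = (-144 + (15 - 1*7))*147 = (-144 + (15 - 7))*147 = (-144 + 8)*147 = -136*147 = -19992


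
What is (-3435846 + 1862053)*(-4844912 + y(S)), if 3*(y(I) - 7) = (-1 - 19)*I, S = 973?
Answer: 22905258735775/3 ≈ 7.6351e+12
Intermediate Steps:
y(I) = 7 - 20*I/3 (y(I) = 7 + ((-1 - 19)*I)/3 = 7 + (-20*I)/3 = 7 - 20*I/3)
(-3435846 + 1862053)*(-4844912 + y(S)) = (-3435846 + 1862053)*(-4844912 + (7 - 20/3*973)) = -1573793*(-4844912 + (7 - 19460/3)) = -1573793*(-4844912 - 19439/3) = -1573793*(-14554175/3) = 22905258735775/3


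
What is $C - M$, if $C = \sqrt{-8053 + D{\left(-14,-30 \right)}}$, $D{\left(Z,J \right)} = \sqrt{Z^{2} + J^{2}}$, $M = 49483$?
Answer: $-49483 + i \sqrt{8053 - 2 \sqrt{274}} \approx -49483.0 + 89.554 i$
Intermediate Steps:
$D{\left(Z,J \right)} = \sqrt{J^{2} + Z^{2}}$
$C = \sqrt{-8053 + 2 \sqrt{274}}$ ($C = \sqrt{-8053 + \sqrt{\left(-30\right)^{2} + \left(-14\right)^{2}}} = \sqrt{-8053 + \sqrt{900 + 196}} = \sqrt{-8053 + \sqrt{1096}} = \sqrt{-8053 + 2 \sqrt{274}} \approx 89.554 i$)
$C - M = \sqrt{-8053 + 2 \sqrt{274}} - 49483 = -49483 + \sqrt{-8053 + 2 \sqrt{274}}$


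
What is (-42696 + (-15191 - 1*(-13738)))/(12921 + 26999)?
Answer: -44149/39920 ≈ -1.1059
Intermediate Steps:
(-42696 + (-15191 - 1*(-13738)))/(12921 + 26999) = (-42696 + (-15191 + 13738))/39920 = (-42696 - 1453)*(1/39920) = -44149*1/39920 = -44149/39920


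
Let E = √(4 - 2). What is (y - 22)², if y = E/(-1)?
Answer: (22 + √2)² ≈ 548.23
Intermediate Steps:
E = √2 ≈ 1.4142
y = -√2 (y = √2/(-1) = -√2 ≈ -1.4142)
(y - 22)² = (-√2 - 22)² = (-22 - √2)²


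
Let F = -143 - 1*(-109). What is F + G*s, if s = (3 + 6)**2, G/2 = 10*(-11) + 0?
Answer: -17854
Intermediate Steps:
F = -34 (F = -143 + 109 = -34)
G = -220 (G = 2*(10*(-11) + 0) = 2*(-110 + 0) = 2*(-110) = -220)
s = 81 (s = 9**2 = 81)
F + G*s = -34 - 220*81 = -34 - 17820 = -17854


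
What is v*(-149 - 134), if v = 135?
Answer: -38205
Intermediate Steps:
v*(-149 - 134) = 135*(-149 - 134) = 135*(-283) = -38205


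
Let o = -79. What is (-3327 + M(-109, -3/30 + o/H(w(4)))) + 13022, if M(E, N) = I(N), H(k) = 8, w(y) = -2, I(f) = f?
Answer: 387401/40 ≈ 9685.0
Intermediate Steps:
M(E, N) = N
(-3327 + M(-109, -3/30 + o/H(w(4)))) + 13022 = (-3327 + (-3/30 - 79/8)) + 13022 = (-3327 + (-3*1/30 - 79*1/8)) + 13022 = (-3327 + (-1/10 - 79/8)) + 13022 = (-3327 - 399/40) + 13022 = -133479/40 + 13022 = 387401/40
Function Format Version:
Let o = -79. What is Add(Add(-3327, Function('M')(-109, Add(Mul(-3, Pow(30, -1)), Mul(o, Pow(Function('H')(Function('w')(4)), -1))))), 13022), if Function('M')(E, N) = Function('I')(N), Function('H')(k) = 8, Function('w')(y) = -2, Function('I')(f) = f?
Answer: Rational(387401, 40) ≈ 9685.0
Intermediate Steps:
Function('M')(E, N) = N
Add(Add(-3327, Function('M')(-109, Add(Mul(-3, Pow(30, -1)), Mul(o, Pow(Function('H')(Function('w')(4)), -1))))), 13022) = Add(Add(-3327, Add(Mul(-3, Pow(30, -1)), Mul(-79, Pow(8, -1)))), 13022) = Add(Add(-3327, Add(Mul(-3, Rational(1, 30)), Mul(-79, Rational(1, 8)))), 13022) = Add(Add(-3327, Add(Rational(-1, 10), Rational(-79, 8))), 13022) = Add(Add(-3327, Rational(-399, 40)), 13022) = Add(Rational(-133479, 40), 13022) = Rational(387401, 40)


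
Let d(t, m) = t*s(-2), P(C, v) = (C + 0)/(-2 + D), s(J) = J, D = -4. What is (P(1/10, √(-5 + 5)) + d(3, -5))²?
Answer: 130321/3600 ≈ 36.200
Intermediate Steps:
P(C, v) = -C/6 (P(C, v) = (C + 0)/(-2 - 4) = C/(-6) = C*(-⅙) = -C/6)
d(t, m) = -2*t (d(t, m) = t*(-2) = -2*t)
(P(1/10, √(-5 + 5)) + d(3, -5))² = (-⅙/10 - 2*3)² = (-⅙*⅒ - 6)² = (-1/60 - 6)² = (-361/60)² = 130321/3600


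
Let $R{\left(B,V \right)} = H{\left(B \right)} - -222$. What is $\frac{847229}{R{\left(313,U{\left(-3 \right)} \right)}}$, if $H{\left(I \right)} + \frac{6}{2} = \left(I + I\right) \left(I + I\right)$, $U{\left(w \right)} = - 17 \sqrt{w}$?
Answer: $\frac{847229}{392095} \approx 2.1608$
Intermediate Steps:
$H{\left(I \right)} = -3 + 4 I^{2}$ ($H{\left(I \right)} = -3 + \left(I + I\right) \left(I + I\right) = -3 + 2 I 2 I = -3 + 4 I^{2}$)
$R{\left(B,V \right)} = 219 + 4 B^{2}$ ($R{\left(B,V \right)} = \left(-3 + 4 B^{2}\right) - -222 = \left(-3 + 4 B^{2}\right) + 222 = 219 + 4 B^{2}$)
$\frac{847229}{R{\left(313,U{\left(-3 \right)} \right)}} = \frac{847229}{219 + 4 \cdot 313^{2}} = \frac{847229}{219 + 4 \cdot 97969} = \frac{847229}{219 + 391876} = \frac{847229}{392095}$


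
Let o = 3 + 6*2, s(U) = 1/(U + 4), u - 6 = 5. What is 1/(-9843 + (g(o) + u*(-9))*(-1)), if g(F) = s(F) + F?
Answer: -19/185422 ≈ -0.00010247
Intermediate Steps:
u = 11 (u = 6 + 5 = 11)
s(U) = 1/(4 + U)
o = 15 (o = 3 + 12 = 15)
g(F) = F + 1/(4 + F) (g(F) = 1/(4 + F) + F = F + 1/(4 + F))
1/(-9843 + (g(o) + u*(-9))*(-1)) = 1/(-9843 + ((1 + 15*(4 + 15))/(4 + 15) + 11*(-9))*(-1)) = 1/(-9843 + ((1 + 15*19)/19 - 99)*(-1)) = 1/(-9843 + ((1 + 285)/19 - 99)*(-1)) = 1/(-9843 + ((1/19)*286 - 99)*(-1)) = 1/(-9843 + (286/19 - 99)*(-1)) = 1/(-9843 - 1595/19*(-1)) = 1/(-9843 + 1595/19) = 1/(-185422/19) = -19/185422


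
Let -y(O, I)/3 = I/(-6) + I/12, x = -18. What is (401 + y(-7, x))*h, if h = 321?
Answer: 254553/2 ≈ 1.2728e+5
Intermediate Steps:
y(O, I) = I/4 (y(O, I) = -3*(I/(-6) + I/12) = -3*(I*(-⅙) + I*(1/12)) = -3*(-I/6 + I/12) = -(-1)*I/4 = I/4)
(401 + y(-7, x))*h = (401 + (¼)*(-18))*321 = (401 - 9/2)*321 = (793/2)*321 = 254553/2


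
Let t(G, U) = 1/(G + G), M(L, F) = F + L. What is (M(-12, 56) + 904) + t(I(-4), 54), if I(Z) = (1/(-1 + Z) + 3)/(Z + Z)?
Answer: 6626/7 ≈ 946.57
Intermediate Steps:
I(Z) = (3 + 1/(-1 + Z))/(2*Z) (I(Z) = (3 + 1/(-1 + Z))/((2*Z)) = (3 + 1/(-1 + Z))*(1/(2*Z)) = (3 + 1/(-1 + Z))/(2*Z))
t(G, U) = 1/(2*G)
(M(-12, 56) + 904) + t(I(-4), 54) = ((56 - 12) + 904) + 1/(2*(((1/2)*(-2 + 3*(-4))/(-4*(-1 - 4))))) = (44 + 904) + 1/(2*(((1/2)*(-1/4)*(-2 - 12)/(-5)))) = 948 + 1/(2*(((1/2)*(-1/4)*(-1/5)*(-14)))) = 948 + 1/(2*(-7/20)) = 948 + (1/2)*(-20/7) = 948 - 10/7 = 6626/7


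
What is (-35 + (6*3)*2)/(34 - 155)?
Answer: -1/121 ≈ -0.0082645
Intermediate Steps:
(-35 + (6*3)*2)/(34 - 155) = (-35 + 18*2)/(-121) = (-35 + 36)*(-1/121) = 1*(-1/121) = -1/121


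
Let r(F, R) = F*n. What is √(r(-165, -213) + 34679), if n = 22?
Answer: √31049 ≈ 176.21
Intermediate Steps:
r(F, R) = 22*F (r(F, R) = F*22 = 22*F)
√(r(-165, -213) + 34679) = √(22*(-165) + 34679) = √(-3630 + 34679) = √31049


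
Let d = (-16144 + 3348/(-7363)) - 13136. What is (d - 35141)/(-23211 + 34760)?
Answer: -474335171/85035287 ≈ -5.5781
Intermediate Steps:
d = -215591988/7363 (d = (-16144 + 3348*(-1/7363)) - 13136 = (-16144 - 3348/7363) - 13136 = -118871620/7363 - 13136 = -215591988/7363 ≈ -29280.)
(d - 35141)/(-23211 + 34760) = (-215591988/7363 - 35141)/(-23211 + 34760) = -474335171/7363/11549 = -474335171/7363*1/11549 = -474335171/85035287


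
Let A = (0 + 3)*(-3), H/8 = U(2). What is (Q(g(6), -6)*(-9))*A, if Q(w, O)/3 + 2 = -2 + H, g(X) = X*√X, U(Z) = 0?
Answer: -972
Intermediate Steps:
g(X) = X^(3/2)
H = 0 (H = 8*0 = 0)
Q(w, O) = -12 (Q(w, O) = -6 + 3*(-2 + 0) = -6 + 3*(-2) = -6 - 6 = -12)
A = -9 (A = 3*(-3) = -9)
(Q(g(6), -6)*(-9))*A = -12*(-9)*(-9) = 108*(-9) = -972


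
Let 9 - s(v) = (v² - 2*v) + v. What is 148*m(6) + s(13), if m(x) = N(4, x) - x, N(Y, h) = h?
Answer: -147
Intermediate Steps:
m(x) = 0 (m(x) = x - x = 0)
s(v) = 9 + v - v² (s(v) = 9 - ((v² - 2*v) + v) = 9 - (v² - v) = 9 + (v - v²) = 9 + v - v²)
148*m(6) + s(13) = 148*0 + (9 + 13 - 1*13²) = 0 + (9 + 13 - 1*169) = 0 + (9 + 13 - 169) = 0 - 147 = -147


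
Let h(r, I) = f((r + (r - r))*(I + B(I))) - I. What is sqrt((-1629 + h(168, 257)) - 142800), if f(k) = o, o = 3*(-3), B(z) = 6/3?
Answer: I*sqrt(144695) ≈ 380.39*I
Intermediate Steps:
B(z) = 2 (B(z) = 6*(1/3) = 2)
o = -9
f(k) = -9
h(r, I) = -9 - I
sqrt((-1629 + h(168, 257)) - 142800) = sqrt((-1629 + (-9 - 1*257)) - 142800) = sqrt((-1629 + (-9 - 257)) - 142800) = sqrt((-1629 - 266) - 142800) = sqrt(-1895 - 142800) = sqrt(-144695) = I*sqrt(144695)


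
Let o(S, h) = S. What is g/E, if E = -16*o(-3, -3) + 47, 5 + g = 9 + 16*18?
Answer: 292/95 ≈ 3.0737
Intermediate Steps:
g = 292 (g = -5 + (9 + 16*18) = -5 + (9 + 288) = -5 + 297 = 292)
E = 95 (E = -16*(-3) + 47 = 48 + 47 = 95)
g/E = 292/95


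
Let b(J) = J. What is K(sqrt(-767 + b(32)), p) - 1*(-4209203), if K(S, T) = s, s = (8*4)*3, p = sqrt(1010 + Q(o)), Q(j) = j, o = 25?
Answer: 4209299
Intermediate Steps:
p = 3*sqrt(115) (p = sqrt(1010 + 25) = sqrt(1035) = 3*sqrt(115) ≈ 32.171)
s = 96 (s = 32*3 = 96)
K(S, T) = 96
K(sqrt(-767 + b(32)), p) - 1*(-4209203) = 96 - 1*(-4209203) = 96 + 4209203 = 4209299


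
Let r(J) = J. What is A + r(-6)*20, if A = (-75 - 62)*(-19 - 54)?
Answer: 9881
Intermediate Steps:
A = 10001 (A = -137*(-73) = 10001)
A + r(-6)*20 = 10001 - 6*20 = 10001 - 120 = 9881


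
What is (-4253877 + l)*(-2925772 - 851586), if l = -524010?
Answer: 18047789682546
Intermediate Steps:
(-4253877 + l)*(-2925772 - 851586) = (-4253877 - 524010)*(-2925772 - 851586) = -4777887*(-3777358) = 18047789682546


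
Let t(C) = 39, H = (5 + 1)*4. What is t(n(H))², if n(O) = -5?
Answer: 1521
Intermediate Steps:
H = 24 (H = 6*4 = 24)
t(n(H))² = 39² = 1521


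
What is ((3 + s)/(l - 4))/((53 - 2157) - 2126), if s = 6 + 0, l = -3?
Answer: 1/3290 ≈ 0.00030395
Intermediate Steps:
s = 6
((3 + s)/(l - 4))/((53 - 2157) - 2126) = ((3 + 6)/(-3 - 4))/((53 - 2157) - 2126) = (9/(-7))/(-2104 - 2126) = (9*(-⅐))/(-4230) = -9/7*(-1/4230) = 1/3290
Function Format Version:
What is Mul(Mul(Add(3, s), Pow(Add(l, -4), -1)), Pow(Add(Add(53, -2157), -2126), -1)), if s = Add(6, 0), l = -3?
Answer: Rational(1, 3290) ≈ 0.00030395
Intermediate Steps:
s = 6
Mul(Mul(Add(3, s), Pow(Add(l, -4), -1)), Pow(Add(Add(53, -2157), -2126), -1)) = Mul(Mul(Add(3, 6), Pow(Add(-3, -4), -1)), Pow(Add(Add(53, -2157), -2126), -1)) = Mul(Mul(9, Pow(-7, -1)), Pow(Add(-2104, -2126), -1)) = Mul(Mul(9, Rational(-1, 7)), Pow(-4230, -1)) = Mul(Rational(-9, 7), Rational(-1, 4230)) = Rational(1, 3290)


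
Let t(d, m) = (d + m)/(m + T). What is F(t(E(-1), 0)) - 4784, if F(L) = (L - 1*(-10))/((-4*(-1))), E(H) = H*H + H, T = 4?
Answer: -9563/2 ≈ -4781.5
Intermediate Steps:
E(H) = H + H**2 (E(H) = H**2 + H = H + H**2)
t(d, m) = (d + m)/(4 + m) (t(d, m) = (d + m)/(m + 4) = (d + m)/(4 + m))
F(L) = 5/2 + L/4 (F(L) = (L + 10)/4 = (10 + L)*(1/4) = 5/2 + L/4)
F(t(E(-1), 0)) - 4784 = (5/2 + ((-(1 - 1) + 0)/(4 + 0))/4) - 4784 = (5/2 + ((-1*0 + 0)/4)/4) - 4784 = (5/2 + ((0 + 0)/4)/4) - 4784 = (5/2 + ((1/4)*0)/4) - 4784 = (5/2 + (1/4)*0) - 4784 = (5/2 + 0) - 4784 = 5/2 - 4784 = -9563/2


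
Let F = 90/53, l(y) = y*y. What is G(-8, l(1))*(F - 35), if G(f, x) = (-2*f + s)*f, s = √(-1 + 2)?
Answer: 240040/53 ≈ 4529.1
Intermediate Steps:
s = 1 (s = √1 = 1)
l(y) = y²
G(f, x) = f*(1 - 2*f) (G(f, x) = (-2*f + 1)*f = (1 - 2*f)*f = f*(1 - 2*f))
F = 90/53 (F = 90*(1/53) = 90/53 ≈ 1.6981)
G(-8, l(1))*(F - 35) = (-8*(1 - 2*(-8)))*(90/53 - 35) = -8*(1 + 16)*(-1765/53) = -8*17*(-1765/53) = -136*(-1765/53) = 240040/53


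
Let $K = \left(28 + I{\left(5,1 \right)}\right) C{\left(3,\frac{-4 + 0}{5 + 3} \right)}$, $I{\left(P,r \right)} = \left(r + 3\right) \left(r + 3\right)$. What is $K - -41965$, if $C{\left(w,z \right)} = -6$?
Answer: $41701$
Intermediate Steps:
$I{\left(P,r \right)} = \left(3 + r\right)^{2}$ ($I{\left(P,r \right)} = \left(3 + r\right) \left(3 + r\right) = \left(3 + r\right)^{2}$)
$K = -264$ ($K = \left(28 + \left(3 + 1\right)^{2}\right) \left(-6\right) = \left(28 + 4^{2}\right) \left(-6\right) = \left(28 + 16\right) \left(-6\right) = 44 \left(-6\right) = -264$)
$K - -41965 = -264 - -41965 = -264 + 41965 = 41701$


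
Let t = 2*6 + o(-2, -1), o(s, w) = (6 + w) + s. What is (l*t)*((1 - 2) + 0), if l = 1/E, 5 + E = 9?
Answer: -15/4 ≈ -3.7500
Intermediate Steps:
o(s, w) = 6 + s + w
E = 4 (E = -5 + 9 = 4)
t = 15 (t = 2*6 + (6 - 2 - 1) = 12 + 3 = 15)
l = 1/4 ≈ 0.25000
(l*t)*((1 - 2) + 0) = ((1/4)*15)*((1 - 2) + 0) = 15*(-1 + 0)/4 = (15/4)*(-1) = -15/4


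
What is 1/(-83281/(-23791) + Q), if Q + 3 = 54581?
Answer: 23791/1298548479 ≈ 1.8321e-5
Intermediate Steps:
Q = 54578 (Q = -3 + 54581 = 54578)
1/(-83281/(-23791) + Q) = 1/(-83281/(-23791) + 54578) = 1/(-83281*(-1/23791) + 54578) = 1/(83281/23791 + 54578) = 1/(1298548479/23791) = 23791/1298548479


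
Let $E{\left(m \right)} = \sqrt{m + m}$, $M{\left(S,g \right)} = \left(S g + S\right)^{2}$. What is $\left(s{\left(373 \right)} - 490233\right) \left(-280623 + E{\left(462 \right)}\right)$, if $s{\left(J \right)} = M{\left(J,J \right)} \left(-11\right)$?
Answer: $60072791140226571 - 428138756554 \sqrt{231} \approx 6.0066 \cdot 10^{16}$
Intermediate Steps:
$M{\left(S,g \right)} = \left(S + S g\right)^{2}$
$s{\left(J \right)} = - 11 J^{2} \left(1 + J\right)^{2}$ ($s{\left(J \right)} = J^{2} \left(1 + J\right)^{2} \left(-11\right) = - 11 J^{2} \left(1 + J\right)^{2}$)
$E{\left(m \right)} = \sqrt{2} \sqrt{m}$ ($E{\left(m \right)} = \sqrt{2 m} = \sqrt{2} \sqrt{m}$)
$\left(s{\left(373 \right)} - 490233\right) \left(-280623 + E{\left(462 \right)}\right) = \left(- 11 \cdot 373^{2} \left(1 + 373\right)^{2} - 490233\right) \left(-280623 + \sqrt{2} \sqrt{462}\right) = \left(\left(-11\right) 139129 \cdot 374^{2} - 490233\right) \left(-280623 + 2 \sqrt{231}\right) = \left(\left(-11\right) 139129 \cdot 139876 - 490233\right) \left(-280623 + 2 \sqrt{231}\right) = \left(-214068888044 - 490233\right) \left(-280623 + 2 \sqrt{231}\right) = - 214069378277 \left(-280623 + 2 \sqrt{231}\right) = 60072791140226571 - 428138756554 \sqrt{231}$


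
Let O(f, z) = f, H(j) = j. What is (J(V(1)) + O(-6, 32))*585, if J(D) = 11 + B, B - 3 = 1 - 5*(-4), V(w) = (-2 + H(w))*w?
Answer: 16965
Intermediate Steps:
V(w) = w*(-2 + w) (V(w) = (-2 + w)*w = w*(-2 + w))
B = 24 (B = 3 + (1 - 5*(-4)) = 3 + (1 + 20) = 3 + 21 = 24)
J(D) = 35 (J(D) = 11 + 24 = 35)
(J(V(1)) + O(-6, 32))*585 = (35 - 6)*585 = 29*585 = 16965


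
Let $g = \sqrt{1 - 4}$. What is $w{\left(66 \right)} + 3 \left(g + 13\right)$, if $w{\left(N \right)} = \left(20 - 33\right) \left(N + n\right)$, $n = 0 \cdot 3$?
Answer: $-819 + 3 i \sqrt{3} \approx -819.0 + 5.1962 i$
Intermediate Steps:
$n = 0$
$g = i \sqrt{3}$ ($g = \sqrt{-3} = i \sqrt{3} \approx 1.732 i$)
$w{\left(N \right)} = - 13 N$ ($w{\left(N \right)} = \left(20 - 33\right) \left(N + 0\right) = - 13 N$)
$w{\left(66 \right)} + 3 \left(g + 13\right) = \left(-13\right) 66 + 3 \left(i \sqrt{3} + 13\right) = -858 + 3 \left(13 + i \sqrt{3}\right) = -858 + \left(39 + 3 i \sqrt{3}\right) = -819 + 3 i \sqrt{3}$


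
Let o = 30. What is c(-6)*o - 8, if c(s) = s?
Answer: -188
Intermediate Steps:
c(-6)*o - 8 = -6*30 - 8 = -180 - 8 = -188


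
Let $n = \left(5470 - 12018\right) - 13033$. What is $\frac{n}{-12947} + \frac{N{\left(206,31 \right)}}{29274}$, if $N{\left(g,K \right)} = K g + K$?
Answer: $\frac{2044533}{1180718} \approx 1.7316$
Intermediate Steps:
$N{\left(g,K \right)} = K + K g$
$n = -19581$ ($n = -6548 - 13033 = -19581$)
$\frac{n}{-12947} + \frac{N{\left(206,31 \right)}}{29274} = - \frac{19581}{-12947} + \frac{31 \left(1 + 206\right)}{29274} = \left(-19581\right) \left(- \frac{1}{12947}\right) + 31 \cdot 207 \cdot \frac{1}{29274} = \frac{183}{121} + 6417 \cdot \frac{1}{29274} = \frac{183}{121} + \frac{2139}{9758} = \frac{2044533}{1180718}$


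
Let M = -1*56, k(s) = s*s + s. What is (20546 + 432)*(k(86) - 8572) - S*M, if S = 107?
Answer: -22860028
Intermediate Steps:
k(s) = s + s**2 (k(s) = s**2 + s = s + s**2)
M = -56
(20546 + 432)*(k(86) - 8572) - S*M = (20546 + 432)*(86*(1 + 86) - 8572) - 107*(-56) = 20978*(86*87 - 8572) - 1*(-5992) = 20978*(7482 - 8572) + 5992 = 20978*(-1090) + 5992 = -22866020 + 5992 = -22860028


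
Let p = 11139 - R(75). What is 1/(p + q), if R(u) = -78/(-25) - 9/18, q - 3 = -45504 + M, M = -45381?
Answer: -50/3987281 ≈ -1.2540e-5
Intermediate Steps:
q = -90882 (q = 3 + (-45504 - 45381) = 3 - 90885 = -90882)
R(u) = 131/50 (R(u) = -78*(-1/25) - 9*1/18 = 78/25 - ½ = 131/50)
p = 556819/50 (p = 11139 - 1*131/50 = 11139 - 131/50 = 556819/50 ≈ 11136.)
1/(p + q) = 1/(556819/50 - 90882) = 1/(-3987281/50) = -50/3987281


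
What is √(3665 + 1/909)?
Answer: √336480086/303 ≈ 60.539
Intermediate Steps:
√(3665 + 1/909) = √(3331486/909) = √336480086/303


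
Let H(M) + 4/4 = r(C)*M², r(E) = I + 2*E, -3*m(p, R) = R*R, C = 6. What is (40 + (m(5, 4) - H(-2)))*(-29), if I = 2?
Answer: 1769/3 ≈ 589.67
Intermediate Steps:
m(p, R) = -R²/3 (m(p, R) = -R*R/3 = -R²/3)
r(E) = 2 + 2*E
H(M) = -1 + 14*M² (H(M) = -1 + (2 + 2*6)*M² = -1 + (2 + 12)*M² = -1 + 14*M²)
(40 + (m(5, 4) - H(-2)))*(-29) = (40 + (-⅓*4² - (-1 + 14*(-2)²)))*(-29) = (40 + (-⅓*16 - (-1 + 14*4)))*(-29) = (40 + (-16/3 - (-1 + 56)))*(-29) = (40 + (-16/3 - 1*55))*(-29) = (40 + (-16/3 - 55))*(-29) = (40 - 181/3)*(-29) = -61/3*(-29) = 1769/3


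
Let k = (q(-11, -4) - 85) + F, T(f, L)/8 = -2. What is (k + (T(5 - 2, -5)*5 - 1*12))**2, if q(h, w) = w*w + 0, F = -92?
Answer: 64009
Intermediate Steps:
T(f, L) = -16 (T(f, L) = 8*(-2) = -16)
q(h, w) = w**2 (q(h, w) = w**2 + 0 = w**2)
k = -161 (k = ((-4)**2 - 85) - 92 = (16 - 85) - 92 = -69 - 92 = -161)
(k + (T(5 - 2, -5)*5 - 1*12))**2 = (-161 + (-16*5 - 1*12))**2 = (-161 + (-80 - 12))**2 = (-161 - 92)**2 = (-253)**2 = 64009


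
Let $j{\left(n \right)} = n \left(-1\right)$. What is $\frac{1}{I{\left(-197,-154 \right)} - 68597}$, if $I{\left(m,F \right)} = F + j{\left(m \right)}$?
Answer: $- \frac{1}{68554} \approx -1.4587 \cdot 10^{-5}$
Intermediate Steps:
$j{\left(n \right)} = - n$
$I{\left(m,F \right)} = F - m$
$\frac{1}{I{\left(-197,-154 \right)} - 68597} = \frac{1}{\left(-154 - -197\right) - 68597} = \frac{1}{\left(-154 + 197\right) - 68597} = \frac{1}{43 - 68597} = \frac{1}{-68554} = - \frac{1}{68554}$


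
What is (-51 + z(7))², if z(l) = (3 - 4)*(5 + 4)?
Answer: 3600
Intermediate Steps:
z(l) = -9 (z(l) = -1*9 = -9)
(-51 + z(7))² = (-51 - 9)² = (-60)² = 3600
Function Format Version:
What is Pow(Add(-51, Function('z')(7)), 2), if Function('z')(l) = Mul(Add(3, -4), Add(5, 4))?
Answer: 3600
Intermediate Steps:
Function('z')(l) = -9 (Function('z')(l) = Mul(-1, 9) = -9)
Pow(Add(-51, Function('z')(7)), 2) = Pow(Add(-51, -9), 2) = Pow(-60, 2) = 3600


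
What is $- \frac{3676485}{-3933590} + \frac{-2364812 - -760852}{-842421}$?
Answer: $\frac{1881293837317}{662747764278} \approx 2.8386$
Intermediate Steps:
$- \frac{3676485}{-3933590} + \frac{-2364812 - -760852}{-842421} = \left(-3676485\right) \left(- \frac{1}{3933590}\right) + \left(-2364812 + 760852\right) \left(- \frac{1}{842421}\right) = \frac{735297}{786718} - - \frac{1603960}{842421} = \frac{735297}{786718} + \frac{1603960}{842421} = \frac{1881293837317}{662747764278}$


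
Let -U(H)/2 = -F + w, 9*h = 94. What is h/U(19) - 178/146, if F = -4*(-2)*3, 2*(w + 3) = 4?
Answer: -16594/16425 ≈ -1.0103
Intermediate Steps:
w = -1 (w = -3 + (½)*4 = -3 + 2 = -1)
h = 94/9 (h = (⅑)*94 = 94/9 ≈ 10.444)
F = 24 (F = 8*3 = 24)
U(H) = 50 (U(H) = -2*(-1*24 - 1) = -2*(-24 - 1) = -2*(-25) = 50)
h/U(19) - 178/146 = (94/9)/50 - 178/146 = (94/9)*(1/50) - 178*1/146 = 47/225 - 89/73 = -16594/16425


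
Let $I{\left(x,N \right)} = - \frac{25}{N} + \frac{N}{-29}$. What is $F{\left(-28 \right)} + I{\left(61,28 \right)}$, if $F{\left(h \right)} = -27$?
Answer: $- \frac{23433}{812} \approx -28.858$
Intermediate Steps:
$I{\left(x,N \right)} = - \frac{25}{N} - \frac{N}{29}$ ($I{\left(x,N \right)} = - \frac{25}{N} + N \left(- \frac{1}{29}\right) = - \frac{25}{N} - \frac{N}{29}$)
$F{\left(-28 \right)} + I{\left(61,28 \right)} = -27 - \left(\frac{28}{29} + \frac{25}{28}\right) = -27 - \frac{1509}{812} = - \frac{23433}{812}$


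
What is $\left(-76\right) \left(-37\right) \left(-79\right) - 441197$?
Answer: $-663345$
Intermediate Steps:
$\left(-76\right) \left(-37\right) \left(-79\right) - 441197 = 2812 \left(-79\right) - 441197 = -222148 - 441197 = -663345$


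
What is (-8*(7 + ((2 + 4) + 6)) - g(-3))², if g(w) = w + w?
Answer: 21316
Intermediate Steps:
g(w) = 2*w
(-8*(7 + ((2 + 4) + 6)) - g(-3))² = (-8*(7 + ((2 + 4) + 6)) - 2*(-3))² = (-8*(7 + (6 + 6)) - 1*(-6))² = (-8*(7 + 12) + 6)² = (-8*19 + 6)² = (-152 + 6)² = (-146)² = 21316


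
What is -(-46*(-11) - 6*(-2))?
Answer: -518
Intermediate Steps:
-(-46*(-11) - 6*(-2)) = -(506 + 12) = -1*518 = -518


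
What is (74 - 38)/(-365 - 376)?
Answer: -12/247 ≈ -0.048583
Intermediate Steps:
(74 - 38)/(-365 - 376) = 36/(-741) = 36*(-1/741) = -12/247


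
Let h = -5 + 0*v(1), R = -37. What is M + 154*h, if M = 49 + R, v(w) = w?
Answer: -758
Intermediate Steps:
M = 12 (M = 49 - 37 = 12)
h = -5 (h = -5 + 0*1 = -5 + 0 = -5)
M + 154*h = 12 + 154*(-5) = 12 - 770 = -758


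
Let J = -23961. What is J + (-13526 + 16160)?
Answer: -21327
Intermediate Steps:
J + (-13526 + 16160) = -23961 + (-13526 + 16160) = -23961 + 2634 = -21327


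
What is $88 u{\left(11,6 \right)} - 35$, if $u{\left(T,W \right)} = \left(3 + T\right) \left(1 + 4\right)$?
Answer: $6125$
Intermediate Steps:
$u{\left(T,W \right)} = 15 + 5 T$ ($u{\left(T,W \right)} = \left(3 + T\right) 5 = 15 + 5 T$)
$88 u{\left(11,6 \right)} - 35 = 88 \left(15 + 5 \cdot 11\right) - 35 = 88 \left(15 + 55\right) - 35 = 88 \cdot 70 - 35 = 6160 - 35 = 6125$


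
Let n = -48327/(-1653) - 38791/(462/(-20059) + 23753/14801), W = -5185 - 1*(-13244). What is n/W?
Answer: -6338184149051034/2085366778892785 ≈ -3.0394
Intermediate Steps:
W = 8059 (W = -5185 + 13244 = 8059)
n = -6338184149051034/258762474115 (n = -48327*(-1/1653) - 38791/(462*(-1/20059) + 23753*(1/14801)) = 16109/551 - 38791/(-462/20059 + 23753/14801) = 16109/551 - 38791/469623365/296893259 = 16109/551 - 38791*296893259/469623365 = 16109/551 - 11516786409869/469623365 = -6338184149051034/258762474115 ≈ -24494.)
n/W = -6338184149051034/258762474115/8059 = -6338184149051034/258762474115*1/8059 = -6338184149051034/2085366778892785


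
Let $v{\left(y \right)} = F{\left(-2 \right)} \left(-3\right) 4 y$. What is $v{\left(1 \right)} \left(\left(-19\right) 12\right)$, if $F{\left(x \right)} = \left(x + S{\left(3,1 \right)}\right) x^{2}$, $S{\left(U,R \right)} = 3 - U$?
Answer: $-21888$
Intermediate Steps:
$F{\left(x \right)} = x^{3}$ ($F{\left(x \right)} = \left(x + \left(3 - 3\right)\right) x^{2} = \left(x + 0\right) x^{2} = x x^{2} = x^{3}$)
$v{\left(y \right)} = 96 y$ ($v{\left(y \right)} = \left(-2\right)^{3} \left(-3\right) 4 y = \left(-8\right) \left(-3\right) 4 y = 24 \cdot 4 y = 96 y$)
$v{\left(1 \right)} \left(\left(-19\right) 12\right) = 96 \cdot 1 \left(\left(-19\right) 12\right) = 96 \left(-228\right) = -21888$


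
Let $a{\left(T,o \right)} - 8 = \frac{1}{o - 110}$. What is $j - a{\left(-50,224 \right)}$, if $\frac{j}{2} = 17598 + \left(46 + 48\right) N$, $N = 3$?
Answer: $\frac{4075727}{114} \approx 35752.0$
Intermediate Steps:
$a{\left(T,o \right)} = 8 + \frac{1}{-110 + o}$ ($a{\left(T,o \right)} = 8 + \frac{1}{o - 110} = 8 + \frac{1}{-110 + o}$)
$j = 35760$ ($j = 2 \left(17598 + \left(46 + 48\right) 3\right) = 2 \left(17598 + 94 \cdot 3\right) = 2 \left(17598 + 282\right) = 2 \cdot 17880 = 35760$)
$j - a{\left(-50,224 \right)} = 35760 - \frac{-879 + 8 \cdot 224}{-110 + 224} = 35760 - \frac{-879 + 1792}{114} = 35760 - \frac{1}{114} \cdot 913 = 35760 - \frac{913}{114} = \frac{4075727}{114}$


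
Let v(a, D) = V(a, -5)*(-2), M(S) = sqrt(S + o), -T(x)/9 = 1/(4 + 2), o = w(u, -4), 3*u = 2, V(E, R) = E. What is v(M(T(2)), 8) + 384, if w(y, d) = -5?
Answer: 384 - I*sqrt(26) ≈ 384.0 - 5.099*I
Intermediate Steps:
u = 2/3 (u = (1/3)*2 = 2/3 ≈ 0.66667)
o = -5
T(x) = -3/2 (T(x) = -9/(4 + 2) = -9/6 = -9*1/6 = -3/2)
M(S) = sqrt(-5 + S) (M(S) = sqrt(S - 5) = sqrt(-5 + S))
v(a, D) = -2*a (v(a, D) = a*(-2) = -2*a)
v(M(T(2)), 8) + 384 = -2*sqrt(-5 - 3/2) + 384 = -I*sqrt(26) + 384 = 384 - I*sqrt(26)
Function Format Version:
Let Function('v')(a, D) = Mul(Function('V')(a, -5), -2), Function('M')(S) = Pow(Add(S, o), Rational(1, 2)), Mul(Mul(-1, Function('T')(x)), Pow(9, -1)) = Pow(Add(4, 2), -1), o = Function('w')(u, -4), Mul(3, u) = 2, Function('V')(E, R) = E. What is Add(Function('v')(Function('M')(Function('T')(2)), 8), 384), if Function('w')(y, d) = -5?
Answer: Add(384, Mul(-1, I, Pow(26, Rational(1, 2)))) ≈ Add(384.00, Mul(-5.0990, I))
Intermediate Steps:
u = Rational(2, 3) (u = Mul(Rational(1, 3), 2) = Rational(2, 3) ≈ 0.66667)
o = -5
Function('T')(x) = Rational(-3, 2) (Function('T')(x) = Mul(-9, Pow(Add(4, 2), -1)) = Mul(-9, Pow(6, -1)) = Mul(-9, Rational(1, 6)) = Rational(-3, 2))
Function('M')(S) = Pow(Add(-5, S), Rational(1, 2)) (Function('M')(S) = Pow(Add(S, -5), Rational(1, 2)) = Pow(Add(-5, S), Rational(1, 2)))
Function('v')(a, D) = Mul(-2, a) (Function('v')(a, D) = Mul(a, -2) = Mul(-2, a))
Add(Function('v')(Function('M')(Function('T')(2)), 8), 384) = Add(Mul(-2, Pow(Add(-5, Rational(-3, 2)), Rational(1, 2))), 384) = Add(Mul(-2, Pow(Rational(-13, 2), Rational(1, 2))), 384) = Add(Mul(-2, Mul(Rational(1, 2), I, Pow(26, Rational(1, 2)))), 384) = Add(Mul(-1, I, Pow(26, Rational(1, 2))), 384) = Add(384, Mul(-1, I, Pow(26, Rational(1, 2))))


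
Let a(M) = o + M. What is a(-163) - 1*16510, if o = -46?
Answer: -16719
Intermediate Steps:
a(M) = -46 + M
a(-163) - 1*16510 = (-46 - 163) - 1*16510 = -209 - 16510 = -16719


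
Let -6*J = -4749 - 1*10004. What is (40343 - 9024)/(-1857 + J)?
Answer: 187914/3611 ≈ 52.039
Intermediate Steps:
J = 14753/6 (J = -(-4749 - 1*10004)/6 = -(-4749 - 10004)/6 = -⅙*(-14753) = 14753/6 ≈ 2458.8)
(40343 - 9024)/(-1857 + J) = (40343 - 9024)/(-1857 + 14753/6) = 31319/(3611/6) = 31319*(6/3611) = 187914/3611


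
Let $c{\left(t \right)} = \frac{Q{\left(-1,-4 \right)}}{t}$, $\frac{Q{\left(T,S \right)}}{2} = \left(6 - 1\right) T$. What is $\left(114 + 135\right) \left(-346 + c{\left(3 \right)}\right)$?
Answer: $-86984$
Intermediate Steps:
$Q{\left(T,S \right)} = 10 T$ ($Q{\left(T,S \right)} = 2 \left(6 - 1\right) T = 2 \cdot 5 T = 10 T$)
$c{\left(t \right)} = - \frac{10}{t}$ ($c{\left(t \right)} = \frac{10 \left(-1\right)}{t} = - \frac{10}{t}$)
$\left(114 + 135\right) \left(-346 + c{\left(3 \right)}\right) = \left(114 + 135\right) \left(-346 - \frac{10}{3}\right) = 249 \left(-346 - \frac{10}{3}\right) = 249 \left(- \frac{1048}{3}\right) = -86984$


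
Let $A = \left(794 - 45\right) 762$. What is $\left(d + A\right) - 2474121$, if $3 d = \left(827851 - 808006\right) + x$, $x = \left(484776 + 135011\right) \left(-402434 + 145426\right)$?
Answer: $- \frac{159295907600}{3} \approx -5.3099 \cdot 10^{10}$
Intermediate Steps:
$A = 570738$ ($A = 749 \cdot 762 = 570738$)
$x = -159290217296$ ($x = 619787 \left(-257008\right) = -159290217296$)
$d = - \frac{159290197451}{3}$ ($d = \frac{\left(827851 - 808006\right) - 159290217296}{3} = \frac{19845 - 159290217296}{3} = \frac{1}{3} \left(-159290197451\right) = - \frac{159290197451}{3} \approx -5.3097 \cdot 10^{10}$)
$\left(d + A\right) - 2474121 = \left(- \frac{159290197451}{3} + 570738\right) - 2474121 = - \frac{159288485237}{3} - 2474121 = - \frac{159295907600}{3}$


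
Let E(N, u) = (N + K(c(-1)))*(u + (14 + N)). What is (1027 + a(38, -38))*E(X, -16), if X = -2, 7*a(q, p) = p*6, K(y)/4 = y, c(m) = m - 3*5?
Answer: 1837704/7 ≈ 2.6253e+5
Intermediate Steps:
c(m) = -15 + m (c(m) = m - 15 = -15 + m)
K(y) = 4*y
a(q, p) = 6*p/7 (a(q, p) = (p*6)/7 = (6*p)/7 = 6*p/7)
E(N, u) = (-64 + N)*(14 + N + u) (E(N, u) = (N + 4*(-15 - 1))*(u + (14 + N)) = (N + 4*(-16))*(14 + N + u) = (N - 64)*(14 + N + u) = (-64 + N)*(14 + N + u))
(1027 + a(38, -38))*E(X, -16) = (1027 + (6/7)*(-38))*(-896 + (-2)**2 - 64*(-16) - 50*(-2) - 2*(-16)) = (1027 - 228/7)*(-896 + 4 + 1024 + 100 + 32) = (6961/7)*264 = 1837704/7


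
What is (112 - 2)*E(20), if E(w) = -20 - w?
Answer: -4400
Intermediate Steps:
(112 - 2)*E(20) = (112 - 2)*(-20 - 1*20) = 110*(-20 - 20) = 110*(-40) = -4400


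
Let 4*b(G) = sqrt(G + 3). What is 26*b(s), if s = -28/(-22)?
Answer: 13*sqrt(517)/22 ≈ 13.436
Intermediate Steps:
s = 14/11 (s = -28*(-1/22) = 14/11 ≈ 1.2727)
b(G) = sqrt(3 + G)/4 (b(G) = sqrt(G + 3)/4 = sqrt(3 + G)/4)
26*b(s) = 26*(sqrt(3 + 14/11)/4) = 26*(sqrt(47/11)/4) = 26*((sqrt(517)/11)/4) = 26*(sqrt(517)/44) = 13*sqrt(517)/22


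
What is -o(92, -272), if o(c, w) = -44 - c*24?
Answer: 2252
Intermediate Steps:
o(c, w) = -44 - 24*c
-o(92, -272) = -(-44 - 24*92) = -(-44 - 2208) = -1*(-2252) = 2252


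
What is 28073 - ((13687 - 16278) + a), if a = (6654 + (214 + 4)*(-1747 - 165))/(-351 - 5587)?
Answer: 90836335/2969 ≈ 30595.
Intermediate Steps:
a = 205081/2969 (a = (6654 + 218*(-1912))/(-5938) = (6654 - 416816)*(-1/5938) = -410162*(-1/5938) = 205081/2969 ≈ 69.074)
28073 - ((13687 - 16278) + a) = 28073 - ((13687 - 16278) + 205081/2969) = 28073 - (-2591 + 205081/2969) = 28073 - 1*(-7487598/2969) = 28073 + 7487598/2969 = 90836335/2969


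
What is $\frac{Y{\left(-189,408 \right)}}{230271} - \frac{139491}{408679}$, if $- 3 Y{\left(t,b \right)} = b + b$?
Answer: $- \frac{32231892749}{94106922009} \approx -0.3425$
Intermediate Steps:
$Y{\left(t,b \right)} = - \frac{2 b}{3}$ ($Y{\left(t,b \right)} = - \frac{b + b}{3} = - \frac{2 b}{3}$)
$\frac{Y{\left(-189,408 \right)}}{230271} - \frac{139491}{408679} = \frac{\left(- \frac{2}{3}\right) 408}{230271} - \frac{139491}{408679} = \left(-272\right) \frac{1}{230271} - \frac{139491}{408679} = - \frac{272}{230271} - \frac{139491}{408679} = - \frac{32231892749}{94106922009}$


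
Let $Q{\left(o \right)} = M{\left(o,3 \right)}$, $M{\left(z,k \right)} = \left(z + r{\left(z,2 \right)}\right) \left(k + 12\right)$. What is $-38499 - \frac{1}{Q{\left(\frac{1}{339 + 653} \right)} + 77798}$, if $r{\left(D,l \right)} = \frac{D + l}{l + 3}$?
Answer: $- \frac{1485706940203}{38590793} \approx -38499.0$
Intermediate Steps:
$r{\left(D,l \right)} = \frac{D + l}{3 + l}$
$M{\left(z,k \right)} = \left(12 + k\right) \left(\frac{2}{5} + \frac{6 z}{5}\right)$ ($M{\left(z,k \right)} = \left(z + \frac{z + 2}{3 + 2}\right) \left(k + 12\right) = \left(z + \frac{2 + z}{5}\right) \left(12 + k\right) = \left(z + \left(\frac{2}{5} + \frac{z}{5}\right)\right) \left(12 + k\right) = \left(\frac{2}{5} + \frac{6 z}{5}\right) \left(12 + k\right) = \left(12 + k\right) \left(\frac{2}{5} + \frac{6 z}{5}\right)$)
$Q{\left(o \right)} = 6 + 18 o$ ($Q{\left(o \right)} = \frac{24}{5} + \frac{2}{5} \cdot 3 + \frac{72 o}{5} + \frac{6}{5} \cdot 3 o = \frac{24}{5} + \frac{6}{5} + \frac{72 o}{5} + \frac{18 o}{5} = 6 + 18 o$)
$-38499 - \frac{1}{Q{\left(\frac{1}{339 + 653} \right)} + 77798} = -38499 - \frac{1}{\left(6 + \frac{18}{339 + 653}\right) + 77798} = -38499 - \frac{1}{\left(6 + \frac{18}{992}\right) + 77798} = -38499 - \frac{1}{\left(6 + 18 \cdot \frac{1}{992}\right) + 77798} = -38499 - \frac{1}{\left(6 + \frac{9}{496}\right) + 77798} = -38499 - \frac{1}{\frac{2985}{496} + 77798} = -38499 - \frac{1}{\frac{38590793}{496}} = -38499 - \frac{496}{38590793} = - \frac{1485706940203}{38590793}$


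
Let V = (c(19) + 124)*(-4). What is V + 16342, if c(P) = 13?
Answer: 15794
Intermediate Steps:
V = -548 (V = (13 + 124)*(-4) = 137*(-4) = -548)
V + 16342 = -548 + 16342 = 15794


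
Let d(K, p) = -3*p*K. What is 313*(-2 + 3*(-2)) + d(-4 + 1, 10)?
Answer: -2414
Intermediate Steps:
d(K, p) = -3*K*p
313*(-2 + 3*(-2)) + d(-4 + 1, 10) = 313*(-2 + 3*(-2)) - 3*(-4 + 1)*10 = 313*(-2 - 6) - 3*(-3)*10 = 313*(-8) + 90 = -2504 + 90 = -2414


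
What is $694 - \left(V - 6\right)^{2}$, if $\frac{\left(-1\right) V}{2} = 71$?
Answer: $-21210$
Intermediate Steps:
$V = -142$ ($V = \left(-2\right) 71 = -142$)
$694 - \left(V - 6\right)^{2} = 694 - \left(-142 - 6\right)^{2} = 694 - \left(-148\right)^{2} = 694 - 21904 = -21210$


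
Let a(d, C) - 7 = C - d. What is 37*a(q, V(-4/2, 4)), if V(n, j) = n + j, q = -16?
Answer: 925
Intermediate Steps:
V(n, j) = j + n
a(d, C) = 7 + C - d (a(d, C) = 7 + (C - d) = 7 + C - d)
37*a(q, V(-4/2, 4)) = 37*(7 + (4 - 4/2) - 1*(-16)) = 37*(7 + (4 - 4*½) + 16) = 37*(7 + (4 - 2) + 16) = 37*(7 + 2 + 16) = 37*25 = 925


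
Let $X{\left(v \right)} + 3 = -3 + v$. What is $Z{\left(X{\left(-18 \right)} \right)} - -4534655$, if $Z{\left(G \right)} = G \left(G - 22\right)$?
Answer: $4535759$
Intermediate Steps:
$X{\left(v \right)} = -6 + v$ ($X{\left(v \right)} = -3 + \left(-3 + v\right) = -6 + v$)
$Z{\left(G \right)} = G \left(-22 + G\right)$
$Z{\left(X{\left(-18 \right)} \right)} - -4534655 = \left(-6 - 18\right) \left(-22 - 24\right) - -4534655 = - 24 \left(-22 - 24\right) + 4534655 = \left(-24\right) \left(-46\right) + 4534655 = 1104 + 4534655 = 4535759$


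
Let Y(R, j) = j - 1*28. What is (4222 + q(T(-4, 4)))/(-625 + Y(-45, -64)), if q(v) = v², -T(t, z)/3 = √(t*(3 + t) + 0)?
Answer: -4258/717 ≈ -5.9386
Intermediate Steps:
Y(R, j) = -28 + j (Y(R, j) = j - 28 = -28 + j)
T(t, z) = -3*√(t*(3 + t)) (T(t, z) = -3*√(t*(3 + t) + 0) = -3*√(t*(3 + t)))
(4222 + q(T(-4, 4)))/(-625 + Y(-45, -64)) = (4222 + (-3*√(-4*(3 - 4)))²)/(-625 + (-28 - 64)) = (4222 + (-3*√(-4*(-1)))²)/(-625 - 92) = (4222 + (-3*√4)²)/(-717) = (4222 + (-3*2)²)*(-1/717) = (4222 + (-6)²)*(-1/717) = (4222 + 36)*(-1/717) = 4258*(-1/717) = -4258/717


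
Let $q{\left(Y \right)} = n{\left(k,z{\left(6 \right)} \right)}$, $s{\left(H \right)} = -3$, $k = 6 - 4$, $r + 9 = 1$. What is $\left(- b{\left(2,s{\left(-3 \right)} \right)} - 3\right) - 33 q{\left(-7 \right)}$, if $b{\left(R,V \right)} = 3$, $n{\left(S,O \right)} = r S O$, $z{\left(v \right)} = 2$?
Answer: $1050$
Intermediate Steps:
$r = -8$ ($r = -9 + 1 = -8$)
$k = 2$
$n{\left(S,O \right)} = - 8 O S$ ($n{\left(S,O \right)} = - 8 S O = - 8 O S$)
$q{\left(Y \right)} = -32$ ($q{\left(Y \right)} = \left(-8\right) 2 \cdot 2 = -32$)
$\left(- b{\left(2,s{\left(-3 \right)} \right)} - 3\right) - 33 q{\left(-7 \right)} = \left(\left(-1\right) 3 - 3\right) - -1056 = \left(-3 - 3\right) + 1056 = -6 + 1056 = 1050$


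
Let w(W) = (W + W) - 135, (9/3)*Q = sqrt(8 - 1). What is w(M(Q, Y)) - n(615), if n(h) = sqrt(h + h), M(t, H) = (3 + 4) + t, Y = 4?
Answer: -121 - sqrt(1230) + 2*sqrt(7)/3 ≈ -154.31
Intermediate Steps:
Q = sqrt(7)/3 (Q = sqrt(8 - 1)/3 = sqrt(7)/3 ≈ 0.88192)
M(t, H) = 7 + t
w(W) = -135 + 2*W (w(W) = 2*W - 135 = -135 + 2*W)
n(h) = sqrt(2)*sqrt(h) (n(h) = sqrt(2*h) = sqrt(2)*sqrt(h))
w(M(Q, Y)) - n(615) = (-135 + 2*(7 + sqrt(7)/3)) - sqrt(2)*sqrt(615) = (-135 + (14 + 2*sqrt(7)/3)) - sqrt(1230) = (-121 + 2*sqrt(7)/3) - sqrt(1230) = -121 - sqrt(1230) + 2*sqrt(7)/3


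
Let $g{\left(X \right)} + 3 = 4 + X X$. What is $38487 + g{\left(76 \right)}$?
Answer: $44264$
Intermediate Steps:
$g{\left(X \right)} = 1 + X^{2}$ ($g{\left(X \right)} = -3 + \left(4 + X X\right) = -3 + \left(4 + X^{2}\right) = 1 + X^{2}$)
$38487 + g{\left(76 \right)} = 38487 + \left(1 + 76^{2}\right) = 38487 + \left(1 + 5776\right) = 38487 + 5777 = 44264$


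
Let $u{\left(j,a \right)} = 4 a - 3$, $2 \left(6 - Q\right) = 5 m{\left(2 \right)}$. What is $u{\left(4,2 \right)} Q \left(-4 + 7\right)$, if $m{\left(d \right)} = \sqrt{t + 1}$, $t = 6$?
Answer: $90 - \frac{75 \sqrt{7}}{2} \approx -9.2157$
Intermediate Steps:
$m{\left(d \right)} = \sqrt{7}$ ($m{\left(d \right)} = \sqrt{6 + 1} = \sqrt{7}$)
$Q = 6 - \frac{5 \sqrt{7}}{2} \approx -0.61438$
$u{\left(j,a \right)} = -3 + 4 a$
$u{\left(4,2 \right)} Q \left(-4 + 7\right) = \left(-3 + 4 \cdot 2\right) \left(6 - \frac{5 \sqrt{7}}{2}\right) \left(-4 + 7\right) = \left(-3 + 8\right) \left(6 - \frac{5 \sqrt{7}}{2}\right) 3 = 5 \left(6 - \frac{5 \sqrt{7}}{2}\right) 3 = \left(30 - \frac{25 \sqrt{7}}{2}\right) 3 = 90 - \frac{75 \sqrt{7}}{2}$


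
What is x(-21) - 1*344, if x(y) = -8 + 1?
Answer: -351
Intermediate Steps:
x(y) = -7
x(-21) - 1*344 = -7 - 1*344 = -7 - 344 = -351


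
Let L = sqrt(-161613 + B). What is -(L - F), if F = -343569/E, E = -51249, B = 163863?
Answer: 114523/17083 - 15*sqrt(10) ≈ -40.730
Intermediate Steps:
L = 15*sqrt(10) (L = sqrt(-161613 + 163863) = sqrt(2250) = 15*sqrt(10) ≈ 47.434)
F = 114523/17083 (F = -343569/(-51249) = -343569*(-1/51249) = 114523/17083 ≈ 6.7039)
-(L - F) = -(15*sqrt(10) - 1*114523/17083) = -(15*sqrt(10) - 114523/17083) = -(-114523/17083 + 15*sqrt(10)) = 114523/17083 - 15*sqrt(10)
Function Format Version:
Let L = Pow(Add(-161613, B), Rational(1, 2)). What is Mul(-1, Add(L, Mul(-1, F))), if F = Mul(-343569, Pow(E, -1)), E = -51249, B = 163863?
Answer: Add(Rational(114523, 17083), Mul(-15, Pow(10, Rational(1, 2)))) ≈ -40.730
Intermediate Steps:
L = Mul(15, Pow(10, Rational(1, 2))) (L = Pow(Add(-161613, 163863), Rational(1, 2)) = Pow(2250, Rational(1, 2)) = Mul(15, Pow(10, Rational(1, 2))) ≈ 47.434)
F = Rational(114523, 17083) (F = Mul(-343569, Pow(-51249, -1)) = Mul(-343569, Rational(-1, 51249)) = Rational(114523, 17083) ≈ 6.7039)
Mul(-1, Add(L, Mul(-1, F))) = Mul(-1, Add(Mul(15, Pow(10, Rational(1, 2))), Mul(-1, Rational(114523, 17083)))) = Mul(-1, Add(Mul(15, Pow(10, Rational(1, 2))), Rational(-114523, 17083))) = Mul(-1, Add(Rational(-114523, 17083), Mul(15, Pow(10, Rational(1, 2))))) = Add(Rational(114523, 17083), Mul(-15, Pow(10, Rational(1, 2))))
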